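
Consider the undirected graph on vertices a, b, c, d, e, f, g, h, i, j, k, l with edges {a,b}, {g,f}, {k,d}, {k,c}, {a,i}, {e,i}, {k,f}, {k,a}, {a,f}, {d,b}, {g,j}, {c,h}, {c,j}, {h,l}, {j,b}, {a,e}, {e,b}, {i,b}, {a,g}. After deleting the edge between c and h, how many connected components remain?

2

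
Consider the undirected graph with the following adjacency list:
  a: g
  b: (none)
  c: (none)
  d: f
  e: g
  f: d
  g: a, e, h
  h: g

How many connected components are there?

4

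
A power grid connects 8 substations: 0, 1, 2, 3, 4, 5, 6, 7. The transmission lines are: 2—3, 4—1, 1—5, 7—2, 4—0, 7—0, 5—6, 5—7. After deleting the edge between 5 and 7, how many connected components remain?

5 and 7 are still connected via 5-1-4-0-7, so the component count stays at 1.

1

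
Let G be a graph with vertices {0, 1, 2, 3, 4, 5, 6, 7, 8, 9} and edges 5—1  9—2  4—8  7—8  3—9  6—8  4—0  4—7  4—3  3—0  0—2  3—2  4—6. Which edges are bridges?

1-5

The edges on the cycle 3-9-2-3 are not bridges since each lies on that cycle.
But removing 5—1 disconnects 5 from 1 — this is a bridge.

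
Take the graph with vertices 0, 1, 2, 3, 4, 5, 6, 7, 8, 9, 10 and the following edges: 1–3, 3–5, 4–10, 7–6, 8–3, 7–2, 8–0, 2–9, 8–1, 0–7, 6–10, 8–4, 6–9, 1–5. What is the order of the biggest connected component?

Starting from 0 we can reach 0, 1, 2, 3, 4, 5, 6, 7, 8, 9, 10. That is one component of size 11.
The largest has 11 vertices.

11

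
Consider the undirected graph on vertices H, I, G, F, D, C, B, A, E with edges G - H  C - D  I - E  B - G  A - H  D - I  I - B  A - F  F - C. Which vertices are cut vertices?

Removing I increases the component count from 1 to 2, so I is a cut vertex.
By contrast removing A leaves 1 component; it is not a cut vertex. No other vertex is a cut vertex either.

I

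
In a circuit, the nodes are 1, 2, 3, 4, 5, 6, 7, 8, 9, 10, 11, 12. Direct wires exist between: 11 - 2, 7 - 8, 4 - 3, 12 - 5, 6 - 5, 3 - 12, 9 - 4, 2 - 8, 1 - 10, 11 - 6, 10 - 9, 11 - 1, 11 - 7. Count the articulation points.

1

Removing 11 increases the component count from 1 to 2, so 11 is a cut vertex.
By contrast removing 1 leaves 1 component; it is not a cut vertex. No other vertex is a cut vertex either.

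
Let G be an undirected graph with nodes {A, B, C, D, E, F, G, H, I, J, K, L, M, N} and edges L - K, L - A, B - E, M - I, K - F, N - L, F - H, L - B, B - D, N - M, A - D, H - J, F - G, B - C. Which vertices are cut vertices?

B, F, H, K, L, M, N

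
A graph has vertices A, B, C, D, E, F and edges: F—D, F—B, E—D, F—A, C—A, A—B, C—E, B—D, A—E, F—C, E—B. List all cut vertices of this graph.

none

Removing A, for instance, still leaves 1 component. No single vertex removal increases the component count — the graph has no articulation points.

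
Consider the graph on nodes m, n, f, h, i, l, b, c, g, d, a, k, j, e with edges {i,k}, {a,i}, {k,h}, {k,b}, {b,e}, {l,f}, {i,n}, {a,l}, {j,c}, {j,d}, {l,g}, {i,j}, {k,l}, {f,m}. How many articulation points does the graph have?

6

Removing b increases the component count from 1 to 2, so b is a cut vertex.
Removing f increases the component count from 1 to 2, so f is a cut vertex.
Removing i increases the component count from 1 to 3, so i is a cut vertex.
Likewise j, k, l are cut vertices.
By contrast removing h leaves 1 component; it is not a cut vertex. No other vertex is a cut vertex either.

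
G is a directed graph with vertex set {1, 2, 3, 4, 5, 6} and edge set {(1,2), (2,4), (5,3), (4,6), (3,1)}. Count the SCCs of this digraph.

6

{2} is an SCC by itself.
{3} is an SCC by itself.
{6} is an SCC by itself.
{4} is an SCC by itself.
{1} is an SCC by itself.
(and 1 more singleton SCC)
That gives 6 strongly connected components.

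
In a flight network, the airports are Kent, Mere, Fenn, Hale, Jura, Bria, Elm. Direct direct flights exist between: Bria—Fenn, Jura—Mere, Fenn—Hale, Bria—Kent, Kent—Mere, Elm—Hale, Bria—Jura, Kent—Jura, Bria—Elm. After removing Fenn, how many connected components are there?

With Fenn gone, the remaining components are: {Elm, Bria, Hale, Jura, Kent, Mere}.
That is 1 component.

1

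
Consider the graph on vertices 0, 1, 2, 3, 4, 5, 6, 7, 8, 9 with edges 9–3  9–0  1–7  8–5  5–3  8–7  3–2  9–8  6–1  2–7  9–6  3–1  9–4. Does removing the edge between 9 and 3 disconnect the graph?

No

After removing 9–3, the path 9-8-5-3 still connects them, so the edge is not a bridge.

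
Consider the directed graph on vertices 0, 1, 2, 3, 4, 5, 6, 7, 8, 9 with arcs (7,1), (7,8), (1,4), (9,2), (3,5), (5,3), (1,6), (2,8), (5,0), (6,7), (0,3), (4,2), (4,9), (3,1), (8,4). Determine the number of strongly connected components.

3

{2, 4, 8, 9} are all mutually reachable — one SCC of size 4.
{1, 6, 7} are all mutually reachable — one SCC of size 3.
{0, 3, 5} are all mutually reachable — one SCC of size 3.
That gives 3 strongly connected components.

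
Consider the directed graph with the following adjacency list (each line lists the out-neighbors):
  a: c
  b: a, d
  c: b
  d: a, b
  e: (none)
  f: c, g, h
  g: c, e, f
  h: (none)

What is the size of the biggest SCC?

{a, b, c, d} are all mutually reachable — one SCC of size 4.
{f, g} are all mutually reachable — one SCC of size 2.
{e} is an SCC by itself.
{h} is an SCC by itself.
The largest has 4 vertices.

4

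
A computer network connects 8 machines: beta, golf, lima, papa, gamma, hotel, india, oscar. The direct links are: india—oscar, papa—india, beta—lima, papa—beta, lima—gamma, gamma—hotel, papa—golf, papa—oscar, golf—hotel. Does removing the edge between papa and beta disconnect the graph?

No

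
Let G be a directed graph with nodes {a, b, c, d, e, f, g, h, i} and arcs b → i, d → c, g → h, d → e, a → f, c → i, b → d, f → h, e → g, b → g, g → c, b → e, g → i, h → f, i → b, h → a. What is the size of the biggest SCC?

6

{b, c, d, e, g, i} are all mutually reachable — one SCC of size 6.
{a, f, h} are all mutually reachable — one SCC of size 3.
The largest has 6 vertices.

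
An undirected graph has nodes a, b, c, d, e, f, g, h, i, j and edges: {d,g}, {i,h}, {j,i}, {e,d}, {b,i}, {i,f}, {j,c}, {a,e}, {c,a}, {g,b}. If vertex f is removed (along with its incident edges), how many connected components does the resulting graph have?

With f gone, the remaining components are: {a, b, c, d, e, g, h, i, j}.
That is 1 component.

1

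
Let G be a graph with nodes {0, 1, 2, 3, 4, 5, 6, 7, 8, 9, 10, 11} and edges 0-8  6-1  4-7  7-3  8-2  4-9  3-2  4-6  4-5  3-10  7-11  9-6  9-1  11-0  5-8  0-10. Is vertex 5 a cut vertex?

No

Deleting 5 leaves 1 component (was 1) (its neighbors 4, 8 remain connected to each other), so 5 is not a cut vertex.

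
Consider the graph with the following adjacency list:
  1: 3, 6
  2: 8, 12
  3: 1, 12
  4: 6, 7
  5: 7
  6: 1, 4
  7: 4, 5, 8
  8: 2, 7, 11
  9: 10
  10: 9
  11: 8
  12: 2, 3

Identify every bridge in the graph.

The edges on the cycle 12-2-8-7-4-6-1-3-12 are not bridges since each lies on that cycle.
But removing 5-7 disconnects 5 from 7; removing 10-9 disconnects 10 from 9; removing 11-8 disconnects 11 from 8 — these are bridges.

10-9, 11-8, 5-7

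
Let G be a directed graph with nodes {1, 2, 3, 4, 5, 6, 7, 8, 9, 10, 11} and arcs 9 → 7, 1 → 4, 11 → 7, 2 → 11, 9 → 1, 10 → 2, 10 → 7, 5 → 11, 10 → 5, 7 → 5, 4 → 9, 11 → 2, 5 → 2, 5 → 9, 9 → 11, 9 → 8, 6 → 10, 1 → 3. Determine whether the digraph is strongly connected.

No

There is no directed path from 5 to 6, so the graph is not strongly connected.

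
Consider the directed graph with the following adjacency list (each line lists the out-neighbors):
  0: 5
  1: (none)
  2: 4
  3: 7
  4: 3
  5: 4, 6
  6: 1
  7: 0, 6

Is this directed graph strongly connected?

No

There is no directed path from 0 to 2, so the graph is not strongly connected.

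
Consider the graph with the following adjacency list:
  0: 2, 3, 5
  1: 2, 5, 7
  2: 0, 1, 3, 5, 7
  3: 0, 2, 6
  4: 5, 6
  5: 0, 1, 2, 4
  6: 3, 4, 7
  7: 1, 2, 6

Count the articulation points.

Removing 3, for instance, still leaves 1 component. No single vertex removal increases the component count — the graph has no articulation points.

0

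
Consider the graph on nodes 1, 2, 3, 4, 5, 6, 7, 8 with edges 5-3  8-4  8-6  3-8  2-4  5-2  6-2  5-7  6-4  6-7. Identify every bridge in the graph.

none

The edges on the cycle 6-2-4-6 are not bridges since each lies on that cycle.
Every edge lies on some cycle, so there are no bridges.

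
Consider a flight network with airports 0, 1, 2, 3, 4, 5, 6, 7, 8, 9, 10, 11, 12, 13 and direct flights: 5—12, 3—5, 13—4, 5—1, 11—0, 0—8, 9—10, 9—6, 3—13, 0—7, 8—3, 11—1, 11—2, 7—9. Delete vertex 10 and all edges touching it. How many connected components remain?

With 10 gone, the remaining components are: {0, 1, 2, 3, 4, 5, 6, 7, 8, 9, 11, 12, 13}.
That is 1 component.

1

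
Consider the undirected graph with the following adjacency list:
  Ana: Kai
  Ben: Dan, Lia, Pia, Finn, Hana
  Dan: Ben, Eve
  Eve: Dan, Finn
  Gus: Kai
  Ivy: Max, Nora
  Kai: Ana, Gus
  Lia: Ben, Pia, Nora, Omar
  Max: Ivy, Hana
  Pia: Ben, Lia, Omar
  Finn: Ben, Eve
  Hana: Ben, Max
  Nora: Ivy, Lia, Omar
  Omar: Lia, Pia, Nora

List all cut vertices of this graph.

Removing Ben increases the component count from 2 to 3, so Ben is a cut vertex.
Removing Kai increases the component count from 2 to 3, so Kai is a cut vertex.
By contrast removing Pia leaves 2 components; it is not a cut vertex. No other vertex is a cut vertex either.

Ben, Kai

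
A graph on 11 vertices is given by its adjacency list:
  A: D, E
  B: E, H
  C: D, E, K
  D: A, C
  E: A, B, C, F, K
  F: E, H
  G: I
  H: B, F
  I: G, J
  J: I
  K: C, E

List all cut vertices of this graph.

Removing E increases the component count from 2 to 3, so E is a cut vertex.
Removing I increases the component count from 2 to 3, so I is a cut vertex.
By contrast removing K leaves 2 components; it is not a cut vertex. No other vertex is a cut vertex either.

E, I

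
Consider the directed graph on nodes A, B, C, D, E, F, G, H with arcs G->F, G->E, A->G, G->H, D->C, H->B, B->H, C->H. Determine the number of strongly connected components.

7

{B, H} are all mutually reachable — one SCC of size 2.
{C} is an SCC by itself.
{A} is an SCC by itself.
{G} is an SCC by itself.
{E} is an SCC by itself.
(and 2 more singleton SCCs)
That gives 7 strongly connected components.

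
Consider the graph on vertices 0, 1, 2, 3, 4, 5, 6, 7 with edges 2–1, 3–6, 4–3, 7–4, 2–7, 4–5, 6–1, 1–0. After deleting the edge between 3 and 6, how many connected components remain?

3 and 6 are still connected via 3-4-7-2-1-6, so the component count stays at 1.

1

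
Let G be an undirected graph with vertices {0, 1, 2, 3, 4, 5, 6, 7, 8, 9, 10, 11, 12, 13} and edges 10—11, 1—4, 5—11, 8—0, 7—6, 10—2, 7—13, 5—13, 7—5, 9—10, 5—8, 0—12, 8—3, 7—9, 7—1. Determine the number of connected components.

1

Starting from 0 we can reach 0, 1, 2, 3, 4, 5, 6, 7, 8, 9, 10, 11, 12, 13. That is one component of size 14.
Total: 1 component.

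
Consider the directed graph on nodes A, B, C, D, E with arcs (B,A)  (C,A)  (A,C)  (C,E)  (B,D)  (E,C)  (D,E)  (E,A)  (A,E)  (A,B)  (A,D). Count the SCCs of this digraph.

1

{A, B, C, D, E} are all mutually reachable — one SCC of size 5.
That gives 1 strongly connected component.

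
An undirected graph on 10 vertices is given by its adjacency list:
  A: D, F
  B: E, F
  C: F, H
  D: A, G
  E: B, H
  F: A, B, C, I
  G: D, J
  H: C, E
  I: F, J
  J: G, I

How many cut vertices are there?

1

Removing F increases the component count from 1 to 2, so F is a cut vertex.
By contrast removing C leaves 1 component; it is not a cut vertex. No other vertex is a cut vertex either.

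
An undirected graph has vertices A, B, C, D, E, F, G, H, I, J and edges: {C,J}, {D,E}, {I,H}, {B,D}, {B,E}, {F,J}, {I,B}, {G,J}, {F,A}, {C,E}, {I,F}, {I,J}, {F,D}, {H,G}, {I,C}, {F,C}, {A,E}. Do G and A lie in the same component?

From G we can reach A, B, C, D, E, F, G, H, I, J, which includes A.

Yes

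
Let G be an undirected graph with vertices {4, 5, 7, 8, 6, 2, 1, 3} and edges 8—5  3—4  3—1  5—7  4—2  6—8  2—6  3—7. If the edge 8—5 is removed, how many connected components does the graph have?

1

8 and 5 are still connected via 8-6-2-4-3-7-5, so the component count stays at 1.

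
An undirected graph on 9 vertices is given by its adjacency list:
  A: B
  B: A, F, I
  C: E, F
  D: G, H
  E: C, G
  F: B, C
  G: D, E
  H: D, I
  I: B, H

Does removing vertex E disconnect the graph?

No

Deleting E leaves 1 component (was 1) (its neighbors C, G remain connected to each other), so E is not a cut vertex.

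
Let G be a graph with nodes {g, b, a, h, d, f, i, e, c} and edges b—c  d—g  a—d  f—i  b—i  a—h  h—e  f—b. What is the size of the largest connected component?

Starting from b we can reach b, c, f, i. That is one component of size 4.
Starting from a we can reach a, d, e, g, h. That is one component of size 5.
The largest has 5 vertices.

5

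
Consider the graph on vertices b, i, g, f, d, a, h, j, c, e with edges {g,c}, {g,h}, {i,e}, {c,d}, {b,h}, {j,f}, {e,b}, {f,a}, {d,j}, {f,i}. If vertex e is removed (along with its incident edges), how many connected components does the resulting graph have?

1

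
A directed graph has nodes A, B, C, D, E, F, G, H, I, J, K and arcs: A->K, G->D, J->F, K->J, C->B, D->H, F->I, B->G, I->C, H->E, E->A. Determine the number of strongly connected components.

1

{A, B, C, D, E, F, G, H, I, J, K} are all mutually reachable — one SCC of size 11.
That gives 1 strongly connected component.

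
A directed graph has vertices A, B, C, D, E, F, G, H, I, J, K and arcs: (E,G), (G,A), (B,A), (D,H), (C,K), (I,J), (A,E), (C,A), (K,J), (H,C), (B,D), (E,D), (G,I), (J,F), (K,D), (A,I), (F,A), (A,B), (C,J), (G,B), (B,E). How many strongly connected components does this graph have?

1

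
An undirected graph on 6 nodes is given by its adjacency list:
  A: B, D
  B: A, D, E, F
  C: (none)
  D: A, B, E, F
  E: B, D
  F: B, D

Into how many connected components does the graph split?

2

C is isolated — a component by itself.
Starting from A we can reach A, B, D, E, F. That is one component of size 5.
Total: 2 components.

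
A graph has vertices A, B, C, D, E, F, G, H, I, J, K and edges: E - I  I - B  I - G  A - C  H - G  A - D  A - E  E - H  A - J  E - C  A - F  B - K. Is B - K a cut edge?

Removing B - K leaves no path between B and K: the component count goes from 1 to 2. So it is a bridge.

Yes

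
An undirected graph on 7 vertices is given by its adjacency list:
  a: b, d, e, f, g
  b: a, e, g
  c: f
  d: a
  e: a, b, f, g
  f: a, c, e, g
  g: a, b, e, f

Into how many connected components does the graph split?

1

Starting from a we can reach a, b, c, d, e, f, g. That is one component of size 7.
Total: 1 component.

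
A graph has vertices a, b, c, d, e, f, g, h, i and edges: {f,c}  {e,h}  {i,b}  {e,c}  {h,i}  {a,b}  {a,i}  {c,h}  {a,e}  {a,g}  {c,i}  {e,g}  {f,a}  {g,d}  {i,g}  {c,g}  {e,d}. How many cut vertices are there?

0

Removing b, for instance, still leaves 1 component. No single vertex removal increases the component count — the graph has no articulation points.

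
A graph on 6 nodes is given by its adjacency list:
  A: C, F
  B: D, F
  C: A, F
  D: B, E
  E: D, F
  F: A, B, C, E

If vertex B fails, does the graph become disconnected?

No

Deleting B leaves 1 component (was 1) (its neighbors D, F remain connected to each other), so B is not a cut vertex.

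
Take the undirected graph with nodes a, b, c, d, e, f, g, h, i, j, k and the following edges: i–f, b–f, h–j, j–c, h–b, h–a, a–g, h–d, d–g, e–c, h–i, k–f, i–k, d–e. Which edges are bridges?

The edges on the cycle i-k-f-i are not bridges since each lies on that cycle.
Every edge lies on some cycle, so there are no bridges.

none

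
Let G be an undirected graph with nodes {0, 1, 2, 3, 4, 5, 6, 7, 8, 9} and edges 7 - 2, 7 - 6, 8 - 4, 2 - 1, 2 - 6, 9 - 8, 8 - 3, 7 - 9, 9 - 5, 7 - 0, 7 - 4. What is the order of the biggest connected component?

Starting from 0 we can reach 0, 1, 2, 3, 4, 5, 6, 7, 8, 9. That is one component of size 10.
The largest has 10 vertices.

10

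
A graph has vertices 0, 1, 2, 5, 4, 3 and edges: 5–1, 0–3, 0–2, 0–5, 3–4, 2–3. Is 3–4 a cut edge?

Removing 3–4 leaves no path between 3 and 4: the component count goes from 1 to 2. So it is a bridge.

Yes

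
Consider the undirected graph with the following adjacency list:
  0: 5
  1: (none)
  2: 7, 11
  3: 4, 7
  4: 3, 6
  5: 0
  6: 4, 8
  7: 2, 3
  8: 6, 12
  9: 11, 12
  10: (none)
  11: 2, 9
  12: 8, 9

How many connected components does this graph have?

10 is isolated — a component by itself.
1 is isolated — a component by itself.
Starting from 0 we can reach 0, 5. That is one component of size 2.
Starting from 2 we can reach 2, 3, 4, 6, 7, 8, 9, 11, 12. That is one component of size 9.
Total: 4 components.

4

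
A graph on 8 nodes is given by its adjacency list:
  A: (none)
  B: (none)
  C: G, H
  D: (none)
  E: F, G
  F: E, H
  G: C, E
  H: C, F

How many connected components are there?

B is isolated — a component by itself.
A is isolated — a component by itself.
D is isolated — a component by itself.
Starting from C we can reach C, E, F, G, H. That is one component of size 5.
Total: 4 components.

4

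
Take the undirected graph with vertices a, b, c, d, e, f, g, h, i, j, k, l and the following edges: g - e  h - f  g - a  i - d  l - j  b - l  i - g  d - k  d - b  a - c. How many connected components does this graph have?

2

Starting from f we can reach f, h. That is one component of size 2.
Starting from a we can reach a, b, c, d, e, g, i, j, k, l. That is one component of size 10.
Total: 2 components.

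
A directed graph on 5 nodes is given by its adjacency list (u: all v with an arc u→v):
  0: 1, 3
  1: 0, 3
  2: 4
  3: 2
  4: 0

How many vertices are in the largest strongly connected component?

{0, 1, 2, 3, 4} are all mutually reachable — one SCC of size 5.
The largest has 5 vertices.

5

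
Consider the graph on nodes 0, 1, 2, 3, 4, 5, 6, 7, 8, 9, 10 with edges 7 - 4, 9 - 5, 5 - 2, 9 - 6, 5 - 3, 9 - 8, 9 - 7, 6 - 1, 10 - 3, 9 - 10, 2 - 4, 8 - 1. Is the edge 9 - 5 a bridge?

No

After removing 9 - 5, the path 9-10-3-5 still connects them, so the edge is not a bridge.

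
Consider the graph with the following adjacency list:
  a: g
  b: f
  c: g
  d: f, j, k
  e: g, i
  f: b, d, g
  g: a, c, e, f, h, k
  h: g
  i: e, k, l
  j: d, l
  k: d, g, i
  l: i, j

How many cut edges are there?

The edges on the cycle k-d-j-l-i-k are not bridges since each lies on that cycle.
But removing c-g disconnects c from g; removing b-f disconnects b from f; removing a-g disconnects a from g; removing g-h disconnects g from h — these are bridges.
That makes 4 bridges.

4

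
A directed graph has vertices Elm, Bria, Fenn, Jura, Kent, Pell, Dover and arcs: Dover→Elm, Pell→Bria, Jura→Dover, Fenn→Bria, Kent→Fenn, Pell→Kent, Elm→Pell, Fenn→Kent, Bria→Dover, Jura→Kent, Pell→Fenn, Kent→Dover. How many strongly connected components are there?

2

{Elm, Bria, Fenn, Kent, Pell, Dover} are all mutually reachable — one SCC of size 6.
{Jura} is an SCC by itself.
That gives 2 strongly connected components.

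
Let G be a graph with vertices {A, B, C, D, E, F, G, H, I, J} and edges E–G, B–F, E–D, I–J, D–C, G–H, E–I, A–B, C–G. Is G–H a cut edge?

Yes

Removing G–H leaves no path between G and H: the component count goes from 2 to 3. So it is a bridge.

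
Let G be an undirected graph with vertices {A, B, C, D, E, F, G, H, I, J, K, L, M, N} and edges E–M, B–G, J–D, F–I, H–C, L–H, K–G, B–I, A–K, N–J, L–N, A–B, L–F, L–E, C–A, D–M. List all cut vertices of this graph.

L

Removing L increases the component count from 1 to 2, so L is a cut vertex.
By contrast removing J leaves 1 component; it is not a cut vertex. No other vertex is a cut vertex either.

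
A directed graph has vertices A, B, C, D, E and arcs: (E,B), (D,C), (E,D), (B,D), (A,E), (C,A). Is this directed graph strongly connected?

From E we can reach every vertex (A, B, C, D, E), and every vertex can reach E (A, B, C, D, E). So the whole graph is one strongly connected component.

Yes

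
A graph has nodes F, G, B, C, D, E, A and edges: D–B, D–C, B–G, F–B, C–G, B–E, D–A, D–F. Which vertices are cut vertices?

Removing B increases the component count from 1 to 2, so B is a cut vertex.
Removing D increases the component count from 1 to 2, so D is a cut vertex.
By contrast removing A leaves 1 component; it is not a cut vertex. No other vertex is a cut vertex either.

B, D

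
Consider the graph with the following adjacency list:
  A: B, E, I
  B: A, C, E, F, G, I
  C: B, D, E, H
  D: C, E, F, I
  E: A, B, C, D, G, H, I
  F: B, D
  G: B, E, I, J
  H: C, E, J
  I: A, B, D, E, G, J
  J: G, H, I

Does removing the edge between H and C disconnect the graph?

No

After removing H-C, the path H-E-C still connects them, so the edge is not a bridge.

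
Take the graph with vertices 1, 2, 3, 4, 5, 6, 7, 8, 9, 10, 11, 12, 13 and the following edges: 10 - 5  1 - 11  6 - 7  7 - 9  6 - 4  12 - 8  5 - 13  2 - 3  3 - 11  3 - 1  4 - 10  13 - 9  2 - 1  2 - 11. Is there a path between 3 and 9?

No

The component containing 3 is {1, 2, 3, 11}, and 9 is not in it.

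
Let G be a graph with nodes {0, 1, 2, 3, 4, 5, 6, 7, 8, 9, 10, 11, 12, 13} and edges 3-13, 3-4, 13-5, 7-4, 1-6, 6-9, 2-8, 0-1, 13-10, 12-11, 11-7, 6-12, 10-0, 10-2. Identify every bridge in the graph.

The edges on the cycle 3-13-10-0-1-6-12-11-7-4-3 are not bridges since each lies on that cycle.
But removing 10-2 disconnects 10 from 2; removing 9-6 disconnects 9 from 6; removing 13-5 disconnects 13 from 5; removing 2-8 disconnects 2 from 8 — these are bridges.

10-2, 13-5, 2-8, 6-9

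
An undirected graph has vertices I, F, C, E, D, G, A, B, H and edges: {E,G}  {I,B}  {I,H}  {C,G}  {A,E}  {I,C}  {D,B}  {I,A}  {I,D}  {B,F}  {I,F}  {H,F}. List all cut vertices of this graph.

I

Removing I increases the component count from 1 to 2, so I is a cut vertex.
By contrast removing A leaves 1 component; it is not a cut vertex. No other vertex is a cut vertex either.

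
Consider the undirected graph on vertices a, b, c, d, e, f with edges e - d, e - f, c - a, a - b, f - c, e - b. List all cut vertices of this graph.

Removing e increases the component count from 1 to 2, so e is a cut vertex.
By contrast removing b leaves 1 component; it is not a cut vertex. No other vertex is a cut vertex either.

e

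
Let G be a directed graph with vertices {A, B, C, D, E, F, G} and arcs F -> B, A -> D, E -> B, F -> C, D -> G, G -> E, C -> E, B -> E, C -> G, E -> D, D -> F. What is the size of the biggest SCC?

6

{B, C, D, E, F, G} are all mutually reachable — one SCC of size 6.
{A} is an SCC by itself.
The largest has 6 vertices.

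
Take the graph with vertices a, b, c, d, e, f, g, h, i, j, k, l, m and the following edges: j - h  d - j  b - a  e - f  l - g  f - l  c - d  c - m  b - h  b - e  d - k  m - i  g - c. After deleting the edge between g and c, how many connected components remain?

g and c are still connected via g-l-f-e-b-h-j-d-c, so the component count stays at 1.

1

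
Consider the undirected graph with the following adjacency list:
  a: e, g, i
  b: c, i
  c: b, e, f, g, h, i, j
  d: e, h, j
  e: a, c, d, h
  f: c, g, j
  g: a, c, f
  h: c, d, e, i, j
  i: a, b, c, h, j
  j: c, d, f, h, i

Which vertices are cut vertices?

Removing b, for instance, still leaves 1 component. No single vertex removal increases the component count — the graph has no articulation points.

none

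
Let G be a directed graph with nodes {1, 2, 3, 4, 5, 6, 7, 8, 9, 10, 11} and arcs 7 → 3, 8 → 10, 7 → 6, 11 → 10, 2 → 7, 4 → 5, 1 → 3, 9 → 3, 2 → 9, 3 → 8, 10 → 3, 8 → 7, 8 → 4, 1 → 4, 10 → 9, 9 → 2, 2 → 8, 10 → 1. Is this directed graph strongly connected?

No

There is no directed path from 5 to 10, so the graph is not strongly connected.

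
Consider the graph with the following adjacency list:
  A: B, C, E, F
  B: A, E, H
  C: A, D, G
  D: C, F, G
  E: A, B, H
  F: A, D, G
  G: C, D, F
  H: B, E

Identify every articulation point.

A

Removing A increases the component count from 1 to 2, so A is a cut vertex.
By contrast removing C leaves 1 component; it is not a cut vertex. No other vertex is a cut vertex either.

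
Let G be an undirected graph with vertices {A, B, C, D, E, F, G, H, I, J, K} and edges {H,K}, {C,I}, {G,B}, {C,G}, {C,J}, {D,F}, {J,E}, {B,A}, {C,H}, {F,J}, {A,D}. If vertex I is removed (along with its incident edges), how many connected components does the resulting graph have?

With I gone, the remaining components are: {A, B, C, D, E, F, G, H, J, K}.
That is 1 component.

1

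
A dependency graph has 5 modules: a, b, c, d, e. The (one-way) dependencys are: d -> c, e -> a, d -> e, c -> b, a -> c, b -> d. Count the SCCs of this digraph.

{a, b, c, d, e} are all mutually reachable — one SCC of size 5.
That gives 1 strongly connected component.

1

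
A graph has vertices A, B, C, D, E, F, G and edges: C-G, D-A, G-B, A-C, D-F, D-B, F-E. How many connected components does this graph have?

Starting from A we can reach A, B, C, D, E, F, G. That is one component of size 7.
Total: 1 component.

1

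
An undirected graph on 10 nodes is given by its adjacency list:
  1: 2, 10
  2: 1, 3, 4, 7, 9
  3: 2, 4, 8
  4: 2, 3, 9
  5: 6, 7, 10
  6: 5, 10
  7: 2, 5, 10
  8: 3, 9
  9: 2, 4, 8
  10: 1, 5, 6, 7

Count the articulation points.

1

Removing 2 increases the component count from 1 to 2, so 2 is a cut vertex.
By contrast removing 9 leaves 1 component; it is not a cut vertex. No other vertex is a cut vertex either.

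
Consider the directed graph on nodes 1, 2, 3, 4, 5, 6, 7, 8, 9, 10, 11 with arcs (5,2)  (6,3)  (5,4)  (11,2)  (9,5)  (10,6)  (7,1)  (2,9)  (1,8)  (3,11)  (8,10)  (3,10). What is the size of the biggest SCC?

3

{3, 6, 10} are all mutually reachable — one SCC of size 3.
{2, 5, 9} are all mutually reachable — one SCC of size 3.
{11} is an SCC by itself.
{4} is an SCC by itself.
{8} is an SCC by itself.
(and 2 more singleton SCCs)
The largest has 3 vertices.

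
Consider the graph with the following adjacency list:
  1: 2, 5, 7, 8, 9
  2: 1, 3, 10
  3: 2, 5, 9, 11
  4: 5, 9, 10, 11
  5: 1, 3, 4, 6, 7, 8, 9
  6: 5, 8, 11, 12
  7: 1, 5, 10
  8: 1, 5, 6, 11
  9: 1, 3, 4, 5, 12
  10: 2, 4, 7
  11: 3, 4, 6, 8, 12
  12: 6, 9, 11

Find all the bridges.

The edges on the cycle 7-1-9-5-7 are not bridges since each lies on that cycle.
Every edge lies on some cycle, so there are no bridges.

none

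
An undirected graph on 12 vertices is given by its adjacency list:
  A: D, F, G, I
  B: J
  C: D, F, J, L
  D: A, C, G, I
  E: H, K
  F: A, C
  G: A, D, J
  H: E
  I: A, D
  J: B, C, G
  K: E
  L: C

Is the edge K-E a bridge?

Removing K-E leaves no path between K and E: the component count goes from 2 to 3. So it is a bridge.

Yes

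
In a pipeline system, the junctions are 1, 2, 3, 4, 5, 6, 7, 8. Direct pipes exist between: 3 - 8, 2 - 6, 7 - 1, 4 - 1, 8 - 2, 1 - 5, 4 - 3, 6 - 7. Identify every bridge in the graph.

1-5

The edges on the cycle 4-3-8-2-6-7-1-4 are not bridges since each lies on that cycle.
But removing 1 - 5 disconnects 1 from 5 — this is a bridge.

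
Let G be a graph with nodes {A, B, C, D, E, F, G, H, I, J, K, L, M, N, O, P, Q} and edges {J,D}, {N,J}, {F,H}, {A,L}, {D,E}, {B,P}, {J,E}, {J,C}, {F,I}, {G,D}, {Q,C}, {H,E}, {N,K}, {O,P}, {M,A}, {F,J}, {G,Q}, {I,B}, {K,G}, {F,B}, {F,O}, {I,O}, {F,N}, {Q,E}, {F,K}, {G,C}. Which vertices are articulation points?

Removing A increases the component count from 2 to 3, so A is a cut vertex.
Removing F increases the component count from 2 to 3, so F is a cut vertex.
By contrast removing Q leaves 2 components; it is not a cut vertex. No other vertex is a cut vertex either.

A, F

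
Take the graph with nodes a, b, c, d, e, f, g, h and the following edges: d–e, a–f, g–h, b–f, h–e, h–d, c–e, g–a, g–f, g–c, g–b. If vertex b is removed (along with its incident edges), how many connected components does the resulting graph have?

1

With b gone, the remaining components are: {a, c, d, e, f, g, h}.
That is 1 component.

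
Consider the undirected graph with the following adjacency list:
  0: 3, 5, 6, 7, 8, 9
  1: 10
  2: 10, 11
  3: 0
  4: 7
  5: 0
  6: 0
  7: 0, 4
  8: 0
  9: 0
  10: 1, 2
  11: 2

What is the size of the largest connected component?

8

Starting from 1 we can reach 1, 2, 10, 11. That is one component of size 4.
Starting from 0 we can reach 0, 3, 4, 5, 6, 7, 8, 9. That is one component of size 8.
The largest has 8 vertices.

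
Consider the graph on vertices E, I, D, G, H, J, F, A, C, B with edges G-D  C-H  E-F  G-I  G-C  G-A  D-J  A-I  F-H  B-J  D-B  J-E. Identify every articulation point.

Removing G increases the component count from 1 to 2, so G is a cut vertex.
By contrast removing J leaves 1 component; it is not a cut vertex. No other vertex is a cut vertex either.

G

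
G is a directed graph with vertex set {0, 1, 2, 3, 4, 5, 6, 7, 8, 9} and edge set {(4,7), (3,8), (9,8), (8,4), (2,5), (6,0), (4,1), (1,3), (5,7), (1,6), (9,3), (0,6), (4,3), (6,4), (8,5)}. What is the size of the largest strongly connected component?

6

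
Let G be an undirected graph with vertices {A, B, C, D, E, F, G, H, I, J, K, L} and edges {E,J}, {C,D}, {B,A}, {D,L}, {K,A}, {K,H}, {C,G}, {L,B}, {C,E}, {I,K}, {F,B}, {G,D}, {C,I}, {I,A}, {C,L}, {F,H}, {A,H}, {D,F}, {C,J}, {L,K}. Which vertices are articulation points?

C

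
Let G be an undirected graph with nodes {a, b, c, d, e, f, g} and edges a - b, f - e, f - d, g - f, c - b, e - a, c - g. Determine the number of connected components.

1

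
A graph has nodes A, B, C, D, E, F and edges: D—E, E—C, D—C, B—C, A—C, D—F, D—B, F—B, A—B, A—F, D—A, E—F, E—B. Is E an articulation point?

Deleting E leaves 1 component (was 1) (its neighbors B, C, D, F remain connected to each other), so E is not a cut vertex.

No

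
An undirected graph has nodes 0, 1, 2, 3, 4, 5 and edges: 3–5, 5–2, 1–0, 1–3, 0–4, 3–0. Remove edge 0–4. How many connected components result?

Before removal there is 1 component.
0–4 is a bridge — removing it separates 0's side from 4's side.
After removal: 2 components.

2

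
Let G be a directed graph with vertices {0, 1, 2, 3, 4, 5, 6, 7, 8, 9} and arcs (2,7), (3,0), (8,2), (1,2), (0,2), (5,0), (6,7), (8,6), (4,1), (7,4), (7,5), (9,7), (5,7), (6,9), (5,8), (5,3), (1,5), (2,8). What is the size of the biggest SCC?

{0, 1, 2, 3, 4, 5, 6, 7, 8, 9} are all mutually reachable — one SCC of size 10.
The largest has 10 vertices.

10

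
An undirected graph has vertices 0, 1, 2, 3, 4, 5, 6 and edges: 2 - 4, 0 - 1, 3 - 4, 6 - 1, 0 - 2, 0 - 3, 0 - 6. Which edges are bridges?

none

The edges on the cycle 0-6-1-0 are not bridges since each lies on that cycle.
Every edge lies on some cycle, so there are no bridges.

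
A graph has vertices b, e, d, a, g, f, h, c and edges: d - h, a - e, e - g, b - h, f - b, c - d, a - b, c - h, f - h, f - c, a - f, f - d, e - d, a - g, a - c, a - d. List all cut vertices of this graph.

Removing e, for instance, still leaves 1 component. No single vertex removal increases the component count — the graph has no articulation points.

none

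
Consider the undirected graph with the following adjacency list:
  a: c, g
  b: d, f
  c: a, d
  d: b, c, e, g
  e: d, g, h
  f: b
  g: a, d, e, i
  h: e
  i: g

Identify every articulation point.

b, d, e, g

Removing b increases the component count from 1 to 2, so b is a cut vertex.
Removing d increases the component count from 1 to 2, so d is a cut vertex.
Removing e increases the component count from 1 to 2, so e is a cut vertex.
Likewise g is a cut vertex.
By contrast removing i leaves 1 component; it is not a cut vertex. No other vertex is a cut vertex either.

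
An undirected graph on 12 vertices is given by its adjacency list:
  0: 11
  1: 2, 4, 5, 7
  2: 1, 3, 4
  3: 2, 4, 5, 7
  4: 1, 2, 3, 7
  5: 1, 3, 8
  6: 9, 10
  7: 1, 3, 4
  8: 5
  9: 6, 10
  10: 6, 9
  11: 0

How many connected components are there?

3

Starting from 0 we can reach 0, 11. That is one component of size 2.
Starting from 6 we can reach 6, 9, 10. That is one component of size 3.
Starting from 1 we can reach 1, 2, 3, 4, 5, 7, 8. That is one component of size 7.
Total: 3 components.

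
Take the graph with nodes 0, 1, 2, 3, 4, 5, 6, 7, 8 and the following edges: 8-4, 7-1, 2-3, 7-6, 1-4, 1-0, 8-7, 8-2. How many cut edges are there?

4

The edges on the cycle 8-7-1-4-8 are not bridges since each lies on that cycle.
But removing 1-0 disconnects 1 from 0; removing 7-6 disconnects 7 from 6; removing 2-3 disconnects 2 from 3; removing 8-2 disconnects 8 from 2 — these are bridges.
That makes 4 bridges.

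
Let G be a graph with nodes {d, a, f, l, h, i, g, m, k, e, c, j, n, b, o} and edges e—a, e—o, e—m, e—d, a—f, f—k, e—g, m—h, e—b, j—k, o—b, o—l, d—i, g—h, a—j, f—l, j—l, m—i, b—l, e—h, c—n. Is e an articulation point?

Deleting e raises the number of components from 2 to 3, so e is a cut vertex.

Yes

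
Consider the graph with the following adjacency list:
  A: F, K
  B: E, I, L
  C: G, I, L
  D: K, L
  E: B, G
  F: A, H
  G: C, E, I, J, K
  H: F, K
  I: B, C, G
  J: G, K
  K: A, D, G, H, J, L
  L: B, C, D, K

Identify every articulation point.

Removing K increases the component count from 1 to 2, so K is a cut vertex.
By contrast removing I leaves 1 component; it is not a cut vertex. No other vertex is a cut vertex either.

K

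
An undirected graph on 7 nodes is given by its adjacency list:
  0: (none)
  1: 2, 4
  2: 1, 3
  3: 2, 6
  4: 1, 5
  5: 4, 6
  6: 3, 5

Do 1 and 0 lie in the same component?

The component containing 1 is {1, 2, 3, 4, 5, 6}, and 0 is not in it.

No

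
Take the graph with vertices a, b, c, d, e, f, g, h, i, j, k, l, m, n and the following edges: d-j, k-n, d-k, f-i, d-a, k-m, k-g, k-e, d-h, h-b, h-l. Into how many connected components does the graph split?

c is isolated — a component by itself.
Starting from f we can reach f, i. That is one component of size 2.
Starting from a we can reach a, b, d, e, g, h, j, k, l, m, n. That is one component of size 11.
Total: 3 components.

3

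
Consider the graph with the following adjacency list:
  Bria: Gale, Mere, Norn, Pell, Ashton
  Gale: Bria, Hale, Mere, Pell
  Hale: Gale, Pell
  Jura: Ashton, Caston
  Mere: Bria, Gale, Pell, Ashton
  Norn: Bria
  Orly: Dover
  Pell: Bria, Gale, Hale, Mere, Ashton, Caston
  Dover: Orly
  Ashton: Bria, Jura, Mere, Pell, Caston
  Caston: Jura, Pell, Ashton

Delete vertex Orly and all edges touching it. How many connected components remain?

With Orly gone, the remaining components are: {Dover}; {Bria, Gale, Hale, Jura, Mere, Norn, Pell, Ashton, Caston}.
That is 2 components.

2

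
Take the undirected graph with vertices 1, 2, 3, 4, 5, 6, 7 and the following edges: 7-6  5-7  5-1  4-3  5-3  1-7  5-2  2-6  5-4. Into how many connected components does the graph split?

1

Starting from 1 we can reach 1, 2, 3, 4, 5, 6, 7. That is one component of size 7.
Total: 1 component.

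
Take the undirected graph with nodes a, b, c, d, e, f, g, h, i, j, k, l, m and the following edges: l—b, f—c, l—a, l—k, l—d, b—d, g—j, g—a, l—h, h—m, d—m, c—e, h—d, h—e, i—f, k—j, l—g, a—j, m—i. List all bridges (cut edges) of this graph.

none

The edges on the cycle l-b-d-l are not bridges since each lies on that cycle.
Every edge lies on some cycle, so there are no bridges.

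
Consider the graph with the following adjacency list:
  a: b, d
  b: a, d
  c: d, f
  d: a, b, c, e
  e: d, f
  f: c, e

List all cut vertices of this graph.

d

Removing d increases the component count from 1 to 2, so d is a cut vertex.
By contrast removing a leaves 1 component; it is not a cut vertex. No other vertex is a cut vertex either.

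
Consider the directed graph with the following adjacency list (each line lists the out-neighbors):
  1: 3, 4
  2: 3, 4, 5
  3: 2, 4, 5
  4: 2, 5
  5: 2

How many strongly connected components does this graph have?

{2, 3, 4, 5} are all mutually reachable — one SCC of size 4.
{1} is an SCC by itself.
That gives 2 strongly connected components.

2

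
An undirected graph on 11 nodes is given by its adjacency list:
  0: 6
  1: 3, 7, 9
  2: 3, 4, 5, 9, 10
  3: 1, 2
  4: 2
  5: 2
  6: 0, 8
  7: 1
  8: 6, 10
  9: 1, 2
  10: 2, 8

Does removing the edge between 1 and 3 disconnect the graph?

After removing 1-3, the path 1-9-2-3 still connects them, so the edge is not a bridge.

No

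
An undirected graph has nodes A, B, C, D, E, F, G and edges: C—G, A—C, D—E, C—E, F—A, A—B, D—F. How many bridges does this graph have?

2

The edges on the cycle D-F-A-C-E-D are not bridges since each lies on that cycle.
But removing C—G disconnects C from G; removing A—B disconnects A from B — these are bridges.
That makes 2 bridges.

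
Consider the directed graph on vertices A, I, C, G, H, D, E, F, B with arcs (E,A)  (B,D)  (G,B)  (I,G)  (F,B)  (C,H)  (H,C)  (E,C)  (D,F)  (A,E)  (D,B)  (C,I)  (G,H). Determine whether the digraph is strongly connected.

No

There is no directed path from F to A, so the graph is not strongly connected.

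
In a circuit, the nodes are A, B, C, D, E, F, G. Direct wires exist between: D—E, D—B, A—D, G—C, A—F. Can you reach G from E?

No

The component containing E is {A, B, D, E, F}, and G is not in it.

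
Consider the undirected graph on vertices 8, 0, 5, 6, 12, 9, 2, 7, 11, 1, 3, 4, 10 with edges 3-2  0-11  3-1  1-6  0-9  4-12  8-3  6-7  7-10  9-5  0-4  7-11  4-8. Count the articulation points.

5

Removing 0 increases the component count from 1 to 2, so 0 is a cut vertex.
Removing 3 increases the component count from 1 to 2, so 3 is a cut vertex.
Removing 4 increases the component count from 1 to 2, so 4 is a cut vertex.
Likewise 7, 9 are cut vertices.
By contrast removing 12 leaves 1 component; it is not a cut vertex. No other vertex is a cut vertex either.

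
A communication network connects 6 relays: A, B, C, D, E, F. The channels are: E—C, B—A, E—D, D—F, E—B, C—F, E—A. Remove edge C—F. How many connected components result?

C and F are still connected via C-E-D-F, so the component count stays at 1.

1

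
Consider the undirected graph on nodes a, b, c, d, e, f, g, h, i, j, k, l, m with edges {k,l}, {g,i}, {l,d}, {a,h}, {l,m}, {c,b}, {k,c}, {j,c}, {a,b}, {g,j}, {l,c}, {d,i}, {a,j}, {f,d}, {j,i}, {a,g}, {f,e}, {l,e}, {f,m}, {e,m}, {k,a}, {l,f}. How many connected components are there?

1

Starting from a we can reach a, b, c, d, e, f, g, h, i, j, k, l, m. That is one component of size 13.
Total: 1 component.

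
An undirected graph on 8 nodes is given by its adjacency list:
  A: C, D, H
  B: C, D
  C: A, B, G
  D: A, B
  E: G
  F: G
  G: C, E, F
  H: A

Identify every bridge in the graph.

The edges on the cycle B-C-A-D-B are not bridges since each lies on that cycle.
But removing G-F disconnects G from F; removing C-G disconnects C from G; removing A-H disconnects A from H; removing G-E disconnects G from E — these are bridges.

A-H, C-G, E-G, F-G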